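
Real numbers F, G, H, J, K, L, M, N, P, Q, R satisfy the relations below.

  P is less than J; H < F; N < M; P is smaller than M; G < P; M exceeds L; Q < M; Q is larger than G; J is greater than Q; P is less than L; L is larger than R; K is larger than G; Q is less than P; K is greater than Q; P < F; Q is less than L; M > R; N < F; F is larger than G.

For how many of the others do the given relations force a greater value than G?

The elements the relations force above G are Q, P, J, L, M, K, F — no chain reaches any other.
That is 7.

7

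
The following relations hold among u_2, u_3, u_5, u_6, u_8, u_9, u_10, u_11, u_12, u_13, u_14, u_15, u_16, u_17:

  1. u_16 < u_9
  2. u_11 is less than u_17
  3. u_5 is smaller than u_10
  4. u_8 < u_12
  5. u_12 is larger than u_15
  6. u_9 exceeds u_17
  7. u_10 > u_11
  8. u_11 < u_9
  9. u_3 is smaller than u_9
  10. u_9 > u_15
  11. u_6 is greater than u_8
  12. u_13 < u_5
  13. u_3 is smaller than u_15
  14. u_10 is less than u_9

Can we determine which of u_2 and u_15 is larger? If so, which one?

undetermined

Following every chain through u_15: above u_15 we get u_12, u_9; below u_15 we get u_3.
u_2 is not reached, and no chain runs the other way from u_2 to u_15.
So the given relations leave the order of u_15 and u_2 undetermined.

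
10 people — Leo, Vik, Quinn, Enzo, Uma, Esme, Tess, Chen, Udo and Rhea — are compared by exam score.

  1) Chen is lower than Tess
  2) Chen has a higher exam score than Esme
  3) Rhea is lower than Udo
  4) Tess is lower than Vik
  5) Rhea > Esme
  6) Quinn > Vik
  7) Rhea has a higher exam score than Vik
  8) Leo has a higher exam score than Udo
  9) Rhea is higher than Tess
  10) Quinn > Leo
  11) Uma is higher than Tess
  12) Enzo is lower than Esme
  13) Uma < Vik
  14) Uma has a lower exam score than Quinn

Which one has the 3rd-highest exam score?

Udo

The consecutive relations fix a unique order: Enzo < Esme < Chen < Tess < Uma < Vik < Rhea < Udo < Leo < Quinn.
The 3rd largest is Udo.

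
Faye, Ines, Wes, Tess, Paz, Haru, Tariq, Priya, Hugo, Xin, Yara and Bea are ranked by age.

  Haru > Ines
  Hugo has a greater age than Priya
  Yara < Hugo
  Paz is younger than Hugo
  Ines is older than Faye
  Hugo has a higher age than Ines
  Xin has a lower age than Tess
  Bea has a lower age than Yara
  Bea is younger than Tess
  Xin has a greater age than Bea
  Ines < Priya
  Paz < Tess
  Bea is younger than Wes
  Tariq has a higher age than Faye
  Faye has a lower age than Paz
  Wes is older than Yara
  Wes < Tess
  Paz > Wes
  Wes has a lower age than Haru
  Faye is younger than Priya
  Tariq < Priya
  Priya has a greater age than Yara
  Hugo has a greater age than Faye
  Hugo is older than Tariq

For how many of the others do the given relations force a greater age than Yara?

Directly above Yara: Wes, Priya, Hugo.
One step further: Paz, Haru, Tess (6 so far).
No other element is forced above Yara by the given relations, so the count is 6.

6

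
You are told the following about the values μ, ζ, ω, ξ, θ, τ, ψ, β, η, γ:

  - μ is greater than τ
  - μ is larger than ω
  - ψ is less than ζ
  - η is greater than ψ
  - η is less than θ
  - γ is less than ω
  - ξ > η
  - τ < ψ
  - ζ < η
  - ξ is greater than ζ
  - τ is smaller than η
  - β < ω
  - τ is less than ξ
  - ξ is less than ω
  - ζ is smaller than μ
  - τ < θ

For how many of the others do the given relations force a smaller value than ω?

Directly below ω: γ, β, ξ.
One step further: τ, ζ, η (6 so far).
One step further: ψ (7 so far).
Nothing else is reachable below ω; 7 in all.

7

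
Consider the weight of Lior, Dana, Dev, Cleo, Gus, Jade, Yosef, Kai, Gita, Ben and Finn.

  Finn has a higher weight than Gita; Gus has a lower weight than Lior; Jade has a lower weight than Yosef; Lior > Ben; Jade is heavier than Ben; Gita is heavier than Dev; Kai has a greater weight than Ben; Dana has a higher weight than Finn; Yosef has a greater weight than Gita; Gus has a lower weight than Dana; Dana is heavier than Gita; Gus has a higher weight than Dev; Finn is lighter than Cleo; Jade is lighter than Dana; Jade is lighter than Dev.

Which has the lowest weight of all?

Ben

Chaining upward from Ben: directly above it, Jade, Lior, Kai; then Dev, Dana, Yosef; then Gus, Gita; then Finn; then Cleo.
That covers every other element, and nothing is given below Ben, so Ben is the lowest weight.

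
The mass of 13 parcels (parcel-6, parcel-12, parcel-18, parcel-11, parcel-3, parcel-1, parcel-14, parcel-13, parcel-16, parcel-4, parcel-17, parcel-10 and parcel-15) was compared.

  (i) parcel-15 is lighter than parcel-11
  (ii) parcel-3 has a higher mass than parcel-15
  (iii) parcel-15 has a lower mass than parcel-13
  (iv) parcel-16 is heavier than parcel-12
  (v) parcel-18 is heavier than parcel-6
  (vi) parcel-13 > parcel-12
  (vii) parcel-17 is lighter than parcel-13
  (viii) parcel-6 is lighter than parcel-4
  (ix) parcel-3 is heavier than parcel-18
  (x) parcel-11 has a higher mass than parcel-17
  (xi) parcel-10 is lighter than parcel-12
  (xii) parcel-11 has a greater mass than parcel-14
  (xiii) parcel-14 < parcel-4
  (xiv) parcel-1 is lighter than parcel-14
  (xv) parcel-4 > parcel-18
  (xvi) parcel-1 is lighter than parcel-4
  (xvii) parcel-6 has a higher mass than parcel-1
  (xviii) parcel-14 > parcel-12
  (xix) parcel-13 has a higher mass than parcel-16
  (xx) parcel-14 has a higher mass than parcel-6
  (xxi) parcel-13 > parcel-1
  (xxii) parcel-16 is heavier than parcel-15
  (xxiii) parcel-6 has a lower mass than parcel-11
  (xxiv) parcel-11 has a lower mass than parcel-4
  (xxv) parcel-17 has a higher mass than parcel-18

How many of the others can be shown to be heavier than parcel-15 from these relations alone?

From parcel-15 the given relations immediately reach parcel-16, parcel-11, parcel-3, parcel-13.
From those, parcel-4 — 5 in total.
Nothing else is reachable above parcel-15; 5 in all.

5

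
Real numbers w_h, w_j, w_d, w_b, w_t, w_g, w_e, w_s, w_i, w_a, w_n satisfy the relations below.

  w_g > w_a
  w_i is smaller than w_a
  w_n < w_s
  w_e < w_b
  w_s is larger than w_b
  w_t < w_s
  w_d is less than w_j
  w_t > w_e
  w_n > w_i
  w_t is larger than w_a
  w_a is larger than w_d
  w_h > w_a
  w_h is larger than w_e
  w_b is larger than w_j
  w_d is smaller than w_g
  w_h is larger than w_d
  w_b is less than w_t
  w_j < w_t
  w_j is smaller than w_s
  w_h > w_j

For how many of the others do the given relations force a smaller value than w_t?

6

The elements the relations force below w_t are w_i, w_d, w_a, w_e, w_j, w_b — no chain reaches any other.
That is 6.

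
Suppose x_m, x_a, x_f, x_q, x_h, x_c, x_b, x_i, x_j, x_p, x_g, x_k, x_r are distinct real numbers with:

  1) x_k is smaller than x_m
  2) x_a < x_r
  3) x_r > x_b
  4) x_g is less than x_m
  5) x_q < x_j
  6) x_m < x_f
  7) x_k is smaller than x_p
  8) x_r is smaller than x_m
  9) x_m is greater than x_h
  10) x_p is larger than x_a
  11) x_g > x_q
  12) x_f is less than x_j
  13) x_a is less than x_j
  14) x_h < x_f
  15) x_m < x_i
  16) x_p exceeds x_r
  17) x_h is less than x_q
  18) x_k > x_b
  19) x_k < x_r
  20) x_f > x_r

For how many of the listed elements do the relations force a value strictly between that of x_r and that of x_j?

2

Chaining upward from x_r reaches: x_m, x_f, x_i, x_p.
Chaining downward from x_j reaches: x_a, x_b, x_h, x_k, x_q, x_g, x_m, x_f.
Strictly between x_r and x_j are those in both lists: x_m, x_f — 2 elements.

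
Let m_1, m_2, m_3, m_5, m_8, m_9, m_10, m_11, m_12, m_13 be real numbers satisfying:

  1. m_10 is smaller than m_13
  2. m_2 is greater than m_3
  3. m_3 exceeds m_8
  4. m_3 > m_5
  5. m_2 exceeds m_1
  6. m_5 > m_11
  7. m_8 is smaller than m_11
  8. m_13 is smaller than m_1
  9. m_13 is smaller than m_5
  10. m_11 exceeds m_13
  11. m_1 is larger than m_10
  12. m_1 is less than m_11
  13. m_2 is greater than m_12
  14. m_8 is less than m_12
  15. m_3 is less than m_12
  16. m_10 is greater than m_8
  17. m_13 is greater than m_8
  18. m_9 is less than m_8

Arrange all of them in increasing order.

Nothing is placed below m_9, so it is least; from there m_9 < m_8; m_8 < m_10; m_10 < m_13; m_13 < m_1; m_1 < m_11; m_11 < m_5; m_5 < m_3; m_3 < m_12; m_12 < m_2, each given directly.

m_9 < m_8 < m_10 < m_13 < m_1 < m_11 < m_5 < m_3 < m_12 < m_2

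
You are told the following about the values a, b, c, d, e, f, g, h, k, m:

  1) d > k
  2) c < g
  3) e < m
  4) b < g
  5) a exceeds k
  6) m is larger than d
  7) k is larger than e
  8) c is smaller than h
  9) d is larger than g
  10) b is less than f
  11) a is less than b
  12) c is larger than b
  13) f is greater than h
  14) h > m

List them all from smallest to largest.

The consecutive links are each given: e < k; k < a; a < b; b < c; c < g; g < d; d < m; m < h; h < f.

e < k < a < b < c < g < d < m < h < f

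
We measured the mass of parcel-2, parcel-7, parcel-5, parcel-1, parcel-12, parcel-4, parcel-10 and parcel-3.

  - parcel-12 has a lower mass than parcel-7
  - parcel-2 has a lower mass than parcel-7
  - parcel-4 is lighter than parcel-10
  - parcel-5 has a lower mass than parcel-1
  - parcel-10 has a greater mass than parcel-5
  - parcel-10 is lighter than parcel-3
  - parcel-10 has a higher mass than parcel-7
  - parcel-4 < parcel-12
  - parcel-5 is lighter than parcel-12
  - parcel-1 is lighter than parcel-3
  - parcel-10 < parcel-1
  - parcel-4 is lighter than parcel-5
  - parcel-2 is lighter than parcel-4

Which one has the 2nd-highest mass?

The consecutive relations fix a unique order: parcel-2 < parcel-4 < parcel-5 < parcel-12 < parcel-7 < parcel-10 < parcel-1 < parcel-3.
The 2nd largest is parcel-1.

parcel-1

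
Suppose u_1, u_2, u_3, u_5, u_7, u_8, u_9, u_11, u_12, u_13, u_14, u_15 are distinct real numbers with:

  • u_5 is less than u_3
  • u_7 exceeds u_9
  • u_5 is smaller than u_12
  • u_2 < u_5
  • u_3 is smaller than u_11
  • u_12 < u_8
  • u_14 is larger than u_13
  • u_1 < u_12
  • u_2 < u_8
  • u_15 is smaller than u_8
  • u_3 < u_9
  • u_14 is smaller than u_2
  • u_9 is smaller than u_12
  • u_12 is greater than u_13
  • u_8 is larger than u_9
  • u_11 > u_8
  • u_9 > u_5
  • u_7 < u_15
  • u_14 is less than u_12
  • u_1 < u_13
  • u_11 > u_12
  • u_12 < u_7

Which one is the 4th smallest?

Chaining the given pairs: u_1 < u_13 < u_14 < u_2 < u_5 < u_3 < u_9 < u_12 < u_7 < u_15 < u_8 < u_11.
The 4th smallest is u_2.

u_2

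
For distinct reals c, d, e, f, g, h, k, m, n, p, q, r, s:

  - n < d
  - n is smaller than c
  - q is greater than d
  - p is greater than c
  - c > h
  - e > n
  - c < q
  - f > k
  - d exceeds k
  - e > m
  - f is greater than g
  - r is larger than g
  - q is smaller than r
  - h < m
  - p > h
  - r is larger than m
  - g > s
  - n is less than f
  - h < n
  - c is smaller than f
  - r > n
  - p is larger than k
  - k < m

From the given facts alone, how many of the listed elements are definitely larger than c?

4

Directly above c: q, f, p.
One step further: r (4 so far).
No other element is forced above c by the given relations, so the count is 4.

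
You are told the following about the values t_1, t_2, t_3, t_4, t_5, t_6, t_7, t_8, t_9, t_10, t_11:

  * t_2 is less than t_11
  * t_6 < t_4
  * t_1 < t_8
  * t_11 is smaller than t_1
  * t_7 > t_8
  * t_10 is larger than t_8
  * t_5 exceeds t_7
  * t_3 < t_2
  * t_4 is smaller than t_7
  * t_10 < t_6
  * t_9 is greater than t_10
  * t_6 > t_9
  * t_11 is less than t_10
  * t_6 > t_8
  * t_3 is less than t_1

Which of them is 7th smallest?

t_9

Chaining the given pairs: t_3 < t_2 < t_11 < t_1 < t_8 < t_10 < t_9 < t_6 < t_4 < t_7 < t_5.
The 7th smallest is t_9.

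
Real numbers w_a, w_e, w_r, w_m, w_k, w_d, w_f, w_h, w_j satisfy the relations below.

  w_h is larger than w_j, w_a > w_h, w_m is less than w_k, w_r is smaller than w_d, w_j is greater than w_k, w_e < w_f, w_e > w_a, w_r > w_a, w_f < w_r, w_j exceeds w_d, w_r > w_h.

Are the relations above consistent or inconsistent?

We have w_d < w_j stated directly, yet also w_j < w_h < w_a < w_e < w_f < w_r < w_d by chaining the others — so w_j < w_d. Contradiction.

inconsistent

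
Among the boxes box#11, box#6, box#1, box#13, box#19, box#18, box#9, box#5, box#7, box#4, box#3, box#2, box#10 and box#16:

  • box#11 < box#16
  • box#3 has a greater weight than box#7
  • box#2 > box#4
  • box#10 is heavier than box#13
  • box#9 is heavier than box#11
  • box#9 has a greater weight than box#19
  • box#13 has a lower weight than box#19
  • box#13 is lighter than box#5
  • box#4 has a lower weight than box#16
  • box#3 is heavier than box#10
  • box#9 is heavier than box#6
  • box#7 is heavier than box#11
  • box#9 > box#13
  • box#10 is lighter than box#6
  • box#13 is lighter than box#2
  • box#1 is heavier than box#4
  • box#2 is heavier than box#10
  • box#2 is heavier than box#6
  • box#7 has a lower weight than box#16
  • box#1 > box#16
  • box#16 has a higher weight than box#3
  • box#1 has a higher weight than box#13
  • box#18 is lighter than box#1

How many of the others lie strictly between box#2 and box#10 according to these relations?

1

The relations place box#10 below box#2. An element lies strictly between them when it is forced above box#10 and also forced below box#2.
Above box#10: {box#3, box#16, box#6, box#9, box#1}. Below box#2: {box#4, box#13, box#6}.
Intersection: {box#6} — 1.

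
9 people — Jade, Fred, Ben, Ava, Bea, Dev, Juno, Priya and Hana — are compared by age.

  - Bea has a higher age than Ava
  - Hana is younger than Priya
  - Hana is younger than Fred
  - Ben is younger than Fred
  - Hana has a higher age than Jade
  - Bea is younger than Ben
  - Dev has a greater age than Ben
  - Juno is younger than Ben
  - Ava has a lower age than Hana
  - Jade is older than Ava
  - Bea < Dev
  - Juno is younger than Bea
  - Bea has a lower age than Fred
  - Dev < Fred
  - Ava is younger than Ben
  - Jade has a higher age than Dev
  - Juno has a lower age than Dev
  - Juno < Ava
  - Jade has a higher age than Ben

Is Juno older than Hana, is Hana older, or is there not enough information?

Chaining the given relations: Juno < Ava < Bea < Ben < Dev < Jade < Hana.
So Hana is older.

Hana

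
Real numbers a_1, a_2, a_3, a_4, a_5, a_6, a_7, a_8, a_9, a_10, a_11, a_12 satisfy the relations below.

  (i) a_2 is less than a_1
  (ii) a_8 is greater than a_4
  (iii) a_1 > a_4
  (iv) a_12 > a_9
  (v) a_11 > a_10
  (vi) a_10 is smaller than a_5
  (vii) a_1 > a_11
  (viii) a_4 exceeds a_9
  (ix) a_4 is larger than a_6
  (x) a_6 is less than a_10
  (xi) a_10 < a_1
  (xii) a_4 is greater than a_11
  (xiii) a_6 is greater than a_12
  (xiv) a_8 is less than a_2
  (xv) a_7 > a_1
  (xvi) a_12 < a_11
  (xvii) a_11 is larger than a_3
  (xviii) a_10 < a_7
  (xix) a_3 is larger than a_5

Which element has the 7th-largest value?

Piecing the relations together gives one ordering: a_9 < a_12 < a_6 < a_10 < a_5 < a_3 < a_11 < a_4 < a_8 < a_2 < a_1 < a_7.
Counting 7 from the largest end gives a_3.

a_3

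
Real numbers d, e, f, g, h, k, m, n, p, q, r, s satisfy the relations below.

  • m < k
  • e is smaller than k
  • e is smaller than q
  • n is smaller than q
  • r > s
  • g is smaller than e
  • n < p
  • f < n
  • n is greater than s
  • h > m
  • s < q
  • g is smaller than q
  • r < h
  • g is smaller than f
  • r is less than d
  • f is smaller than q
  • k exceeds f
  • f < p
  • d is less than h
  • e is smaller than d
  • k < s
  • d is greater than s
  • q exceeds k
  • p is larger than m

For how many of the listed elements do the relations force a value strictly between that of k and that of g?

The relations place g below k. An element lies strictly between them when it is forced above g and also forced below k.
Above g: {f, e, s, r, d, n, h, q, p}. Below k: {m, f, e}.
Intersection: {f, e} — 2.

2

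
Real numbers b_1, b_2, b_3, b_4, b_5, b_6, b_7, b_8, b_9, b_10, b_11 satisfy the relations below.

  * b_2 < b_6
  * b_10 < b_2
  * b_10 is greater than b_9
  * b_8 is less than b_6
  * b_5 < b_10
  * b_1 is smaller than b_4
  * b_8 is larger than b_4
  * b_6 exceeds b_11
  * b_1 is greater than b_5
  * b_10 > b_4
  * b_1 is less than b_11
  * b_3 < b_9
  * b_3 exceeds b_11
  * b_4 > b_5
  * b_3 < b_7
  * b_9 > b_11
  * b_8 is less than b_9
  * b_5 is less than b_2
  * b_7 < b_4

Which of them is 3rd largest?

b_10

Piecing the relations together gives one ordering: b_5 < b_1 < b_11 < b_3 < b_7 < b_4 < b_8 < b_9 < b_10 < b_2 < b_6.
The 3rd largest is b_10.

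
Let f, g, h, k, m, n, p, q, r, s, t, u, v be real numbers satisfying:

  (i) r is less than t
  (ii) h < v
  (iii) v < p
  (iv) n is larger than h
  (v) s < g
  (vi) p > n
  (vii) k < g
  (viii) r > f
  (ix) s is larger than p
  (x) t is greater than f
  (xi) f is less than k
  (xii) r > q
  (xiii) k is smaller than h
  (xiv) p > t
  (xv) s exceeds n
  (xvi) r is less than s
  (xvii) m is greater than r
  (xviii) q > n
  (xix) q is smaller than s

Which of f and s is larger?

f < k < h < n < q < r < t < p < s, by transitivity through k, h, n, q, r, t, p.
So f < s; s is the larger of the two.

s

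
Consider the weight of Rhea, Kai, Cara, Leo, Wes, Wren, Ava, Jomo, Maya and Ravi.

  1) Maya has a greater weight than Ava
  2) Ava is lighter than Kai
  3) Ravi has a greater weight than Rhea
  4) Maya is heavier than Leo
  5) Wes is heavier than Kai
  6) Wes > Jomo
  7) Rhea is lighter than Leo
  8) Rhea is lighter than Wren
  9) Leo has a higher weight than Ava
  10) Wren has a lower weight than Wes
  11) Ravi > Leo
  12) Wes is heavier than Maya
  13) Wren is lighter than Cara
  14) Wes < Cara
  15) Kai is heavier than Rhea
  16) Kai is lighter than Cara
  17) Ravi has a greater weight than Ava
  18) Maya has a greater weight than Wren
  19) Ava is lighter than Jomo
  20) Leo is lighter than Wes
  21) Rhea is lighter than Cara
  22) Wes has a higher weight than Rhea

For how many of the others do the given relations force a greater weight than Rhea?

The elements the relations force above Rhea are Kai, Wren, Leo, Maya, Ravi, Wes, Cara — no chain reaches any other.
That is 7.

7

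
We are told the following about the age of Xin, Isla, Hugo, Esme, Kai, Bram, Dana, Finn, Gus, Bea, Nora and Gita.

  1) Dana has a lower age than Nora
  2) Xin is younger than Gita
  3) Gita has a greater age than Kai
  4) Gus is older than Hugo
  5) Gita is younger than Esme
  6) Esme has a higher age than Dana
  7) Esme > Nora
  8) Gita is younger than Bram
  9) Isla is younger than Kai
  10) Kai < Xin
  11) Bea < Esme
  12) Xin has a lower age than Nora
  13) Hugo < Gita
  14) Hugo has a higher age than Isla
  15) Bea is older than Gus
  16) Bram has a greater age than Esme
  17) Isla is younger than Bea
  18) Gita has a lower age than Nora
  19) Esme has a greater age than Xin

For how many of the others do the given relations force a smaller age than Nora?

6

From Nora the given relations immediately reach Xin, Gita, Dana.
From those, Hugo, Kai — 5 in total.
From those, Isla — 6 in total.
No other element is forced below Nora by the given relations, so the count is 6.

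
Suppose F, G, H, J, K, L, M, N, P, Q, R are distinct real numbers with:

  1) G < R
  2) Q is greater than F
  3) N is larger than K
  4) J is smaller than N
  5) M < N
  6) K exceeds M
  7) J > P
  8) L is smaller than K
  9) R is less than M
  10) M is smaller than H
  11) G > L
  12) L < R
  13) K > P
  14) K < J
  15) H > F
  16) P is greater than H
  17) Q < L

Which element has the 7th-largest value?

R

Piecing the relations together gives one ordering: F < Q < L < G < R < M < H < P < K < J < N.
The 7th largest is R.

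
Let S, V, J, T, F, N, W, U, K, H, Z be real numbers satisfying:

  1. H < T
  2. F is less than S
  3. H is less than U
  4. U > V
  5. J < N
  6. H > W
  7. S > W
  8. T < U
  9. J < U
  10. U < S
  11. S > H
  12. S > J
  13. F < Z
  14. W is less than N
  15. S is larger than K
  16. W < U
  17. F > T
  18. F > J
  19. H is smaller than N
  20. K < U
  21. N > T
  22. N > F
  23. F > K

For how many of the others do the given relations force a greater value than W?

7

The elements the relations force above W are H, T, F, N, U, Z, S — no chain reaches any other.
That is 7.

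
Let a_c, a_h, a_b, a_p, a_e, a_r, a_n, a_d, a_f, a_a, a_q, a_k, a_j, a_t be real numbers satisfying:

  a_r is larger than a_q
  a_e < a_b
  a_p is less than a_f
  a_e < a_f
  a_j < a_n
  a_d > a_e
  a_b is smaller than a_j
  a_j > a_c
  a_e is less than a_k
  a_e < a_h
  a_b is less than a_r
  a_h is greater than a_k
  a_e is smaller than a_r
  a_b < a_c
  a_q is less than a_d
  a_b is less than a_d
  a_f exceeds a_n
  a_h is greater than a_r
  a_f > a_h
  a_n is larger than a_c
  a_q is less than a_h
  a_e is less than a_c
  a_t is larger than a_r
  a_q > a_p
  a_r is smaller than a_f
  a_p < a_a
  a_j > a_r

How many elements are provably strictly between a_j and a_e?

3

Chaining upward from a_e reaches: a_b, a_d, a_c, a_r, a_k, a_n, a_t, a_h, a_f.
Chaining downward from a_j reaches: a_p, a_q, a_b, a_c, a_r.
Strictly between a_e and a_j are those in both lists: a_b, a_c, a_r — 3 elements.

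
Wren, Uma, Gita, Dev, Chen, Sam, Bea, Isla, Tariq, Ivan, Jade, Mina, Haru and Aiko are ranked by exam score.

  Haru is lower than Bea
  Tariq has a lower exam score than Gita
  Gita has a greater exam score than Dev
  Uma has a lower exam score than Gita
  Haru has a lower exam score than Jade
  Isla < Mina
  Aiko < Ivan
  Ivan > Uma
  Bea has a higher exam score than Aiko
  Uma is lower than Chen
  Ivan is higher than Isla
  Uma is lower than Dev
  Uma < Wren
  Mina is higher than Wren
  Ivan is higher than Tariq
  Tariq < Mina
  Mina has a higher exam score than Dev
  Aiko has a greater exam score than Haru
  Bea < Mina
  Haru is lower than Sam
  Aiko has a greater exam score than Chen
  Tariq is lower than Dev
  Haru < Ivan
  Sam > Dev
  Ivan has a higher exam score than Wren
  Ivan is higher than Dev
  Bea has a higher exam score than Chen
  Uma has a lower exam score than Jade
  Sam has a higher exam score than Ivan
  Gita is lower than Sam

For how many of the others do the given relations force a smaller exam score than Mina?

9

The elements the relations force below Mina are Haru, Uma, Chen, Aiko, Wren, Tariq, Dev, Bea, Isla — no chain reaches any other.
That is 9.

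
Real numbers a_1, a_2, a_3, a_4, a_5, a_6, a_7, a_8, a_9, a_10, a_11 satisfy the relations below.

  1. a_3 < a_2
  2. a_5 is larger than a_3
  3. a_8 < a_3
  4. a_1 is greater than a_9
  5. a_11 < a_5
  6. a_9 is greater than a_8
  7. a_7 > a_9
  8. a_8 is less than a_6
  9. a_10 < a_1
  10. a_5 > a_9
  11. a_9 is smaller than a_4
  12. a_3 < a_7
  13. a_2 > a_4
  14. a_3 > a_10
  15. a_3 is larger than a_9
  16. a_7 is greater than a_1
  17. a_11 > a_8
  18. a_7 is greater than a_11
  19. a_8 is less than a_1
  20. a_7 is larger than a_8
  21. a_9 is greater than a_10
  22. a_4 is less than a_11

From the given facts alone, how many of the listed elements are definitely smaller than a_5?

From a_5 the given relations immediately reach a_9, a_3, a_11.
From those, a_8, a_10, a_4 — 6 in total.
No other element is forced below a_5 by the given relations, so the count is 6.

6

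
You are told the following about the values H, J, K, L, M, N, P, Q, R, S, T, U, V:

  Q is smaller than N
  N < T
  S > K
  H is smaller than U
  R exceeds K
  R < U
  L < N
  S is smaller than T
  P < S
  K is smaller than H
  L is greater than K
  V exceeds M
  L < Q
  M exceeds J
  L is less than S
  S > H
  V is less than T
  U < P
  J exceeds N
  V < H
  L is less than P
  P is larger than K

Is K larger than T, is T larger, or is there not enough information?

The relevant relations are K < L; L < Q; Q < N; N < J; J < M; M < V; V < H; H < U; U < P; P < S; S < T.
Together: K < L < Q < N < J < M < V < H < U < P < S < T.
So T is larger.

T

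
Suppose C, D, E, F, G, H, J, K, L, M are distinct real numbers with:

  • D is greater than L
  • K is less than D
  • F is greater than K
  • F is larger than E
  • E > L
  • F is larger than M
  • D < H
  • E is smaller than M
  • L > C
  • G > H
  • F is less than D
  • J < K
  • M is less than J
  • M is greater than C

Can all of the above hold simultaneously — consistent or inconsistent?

consistent

The single ordering C < L < E < M < J < K < F < D < H < G satisfies every listed relation, so no contradiction arises.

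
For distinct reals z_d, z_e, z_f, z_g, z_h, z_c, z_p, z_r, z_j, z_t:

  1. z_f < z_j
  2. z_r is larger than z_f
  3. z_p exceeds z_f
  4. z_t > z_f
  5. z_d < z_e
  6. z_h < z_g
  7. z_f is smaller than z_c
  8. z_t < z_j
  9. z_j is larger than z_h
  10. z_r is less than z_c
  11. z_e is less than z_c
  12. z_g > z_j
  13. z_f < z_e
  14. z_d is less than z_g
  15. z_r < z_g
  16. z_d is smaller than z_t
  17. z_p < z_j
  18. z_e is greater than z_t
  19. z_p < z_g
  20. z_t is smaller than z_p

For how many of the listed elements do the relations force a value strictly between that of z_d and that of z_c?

Chaining upward from z_d reaches: z_t, z_e, z_p, z_j, z_g.
Chaining downward from z_c reaches: z_f, z_t, z_r, z_e.
Strictly between z_d and z_c are those in both lists: z_t, z_e — 2 elements.

2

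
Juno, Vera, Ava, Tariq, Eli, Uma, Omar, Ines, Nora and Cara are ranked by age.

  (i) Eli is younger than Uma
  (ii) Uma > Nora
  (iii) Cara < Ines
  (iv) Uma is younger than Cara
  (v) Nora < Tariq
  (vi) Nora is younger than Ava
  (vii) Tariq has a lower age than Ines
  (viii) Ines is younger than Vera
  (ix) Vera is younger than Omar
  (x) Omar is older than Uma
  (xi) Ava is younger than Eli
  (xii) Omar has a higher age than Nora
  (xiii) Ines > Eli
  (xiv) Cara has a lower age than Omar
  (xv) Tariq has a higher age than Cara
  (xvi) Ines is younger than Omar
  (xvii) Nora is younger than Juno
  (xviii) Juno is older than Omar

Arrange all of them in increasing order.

The consecutive links are each given: Nora < Ava; Ava < Eli; Eli < Uma; Uma < Cara; Cara < Tariq; Tariq < Ines; Ines < Vera; Vera < Omar; Omar < Juno.

Nora < Ava < Eli < Uma < Cara < Tariq < Ines < Vera < Omar < Juno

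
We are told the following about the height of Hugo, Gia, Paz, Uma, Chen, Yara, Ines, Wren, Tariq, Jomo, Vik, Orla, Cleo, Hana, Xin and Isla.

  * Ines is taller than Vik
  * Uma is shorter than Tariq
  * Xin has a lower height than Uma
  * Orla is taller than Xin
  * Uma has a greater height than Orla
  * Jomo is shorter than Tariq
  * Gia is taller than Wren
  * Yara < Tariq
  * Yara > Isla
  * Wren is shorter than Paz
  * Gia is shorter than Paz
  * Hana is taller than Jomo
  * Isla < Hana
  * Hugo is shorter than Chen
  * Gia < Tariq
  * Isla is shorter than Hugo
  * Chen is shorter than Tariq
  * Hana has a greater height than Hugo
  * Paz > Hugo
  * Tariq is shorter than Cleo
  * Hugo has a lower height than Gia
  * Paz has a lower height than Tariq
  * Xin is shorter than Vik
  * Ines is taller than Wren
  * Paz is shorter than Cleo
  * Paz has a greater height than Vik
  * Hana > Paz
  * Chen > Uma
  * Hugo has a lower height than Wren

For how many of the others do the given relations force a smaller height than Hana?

8

Directly below Hana: Isla, Hugo, Jomo, Paz.
One step further: Wren, Gia, Vik (7 so far).
One step further: Xin (8 so far).
Nothing else is reachable below Hana; 8 in all.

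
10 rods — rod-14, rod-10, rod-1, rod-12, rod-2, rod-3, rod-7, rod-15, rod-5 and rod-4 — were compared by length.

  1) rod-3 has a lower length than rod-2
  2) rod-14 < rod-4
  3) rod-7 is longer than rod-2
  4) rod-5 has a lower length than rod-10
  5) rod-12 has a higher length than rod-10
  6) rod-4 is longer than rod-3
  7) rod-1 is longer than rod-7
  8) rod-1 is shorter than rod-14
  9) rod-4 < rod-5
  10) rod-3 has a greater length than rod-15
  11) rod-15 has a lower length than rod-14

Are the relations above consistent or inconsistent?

consistent

The single ordering rod-15 < rod-3 < rod-2 < rod-7 < rod-1 < rod-14 < rod-4 < rod-5 < rod-10 < rod-12 satisfies every listed relation, so no contradiction arises.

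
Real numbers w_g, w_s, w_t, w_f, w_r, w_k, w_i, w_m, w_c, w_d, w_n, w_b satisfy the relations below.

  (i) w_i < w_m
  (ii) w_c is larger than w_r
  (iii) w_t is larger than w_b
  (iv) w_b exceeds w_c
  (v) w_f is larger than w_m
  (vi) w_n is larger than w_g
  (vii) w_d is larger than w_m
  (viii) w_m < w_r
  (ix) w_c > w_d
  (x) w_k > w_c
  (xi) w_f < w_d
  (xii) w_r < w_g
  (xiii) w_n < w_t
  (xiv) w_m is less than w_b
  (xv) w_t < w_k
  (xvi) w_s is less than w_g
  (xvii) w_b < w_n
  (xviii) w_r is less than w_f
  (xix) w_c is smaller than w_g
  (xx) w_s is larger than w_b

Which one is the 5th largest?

Piecing the relations together gives one ordering: w_i < w_m < w_r < w_f < w_d < w_c < w_b < w_s < w_g < w_n < w_t < w_k.
Counting 5 from the largest end gives w_s.

w_s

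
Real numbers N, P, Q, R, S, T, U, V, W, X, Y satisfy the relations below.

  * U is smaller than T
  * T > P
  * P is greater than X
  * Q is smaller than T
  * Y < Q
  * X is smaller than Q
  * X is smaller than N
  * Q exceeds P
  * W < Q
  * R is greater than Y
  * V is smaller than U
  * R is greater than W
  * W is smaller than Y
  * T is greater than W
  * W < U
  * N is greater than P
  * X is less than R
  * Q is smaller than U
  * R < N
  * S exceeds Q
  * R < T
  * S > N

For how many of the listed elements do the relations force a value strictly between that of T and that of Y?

Chaining upward from Y reaches: R, Q, N, S, U.
Chaining downward from T reaches: X, P, W, V, R, Q, U.
Strictly between Y and T are those in both lists: R, Q, U — 3 elements.

3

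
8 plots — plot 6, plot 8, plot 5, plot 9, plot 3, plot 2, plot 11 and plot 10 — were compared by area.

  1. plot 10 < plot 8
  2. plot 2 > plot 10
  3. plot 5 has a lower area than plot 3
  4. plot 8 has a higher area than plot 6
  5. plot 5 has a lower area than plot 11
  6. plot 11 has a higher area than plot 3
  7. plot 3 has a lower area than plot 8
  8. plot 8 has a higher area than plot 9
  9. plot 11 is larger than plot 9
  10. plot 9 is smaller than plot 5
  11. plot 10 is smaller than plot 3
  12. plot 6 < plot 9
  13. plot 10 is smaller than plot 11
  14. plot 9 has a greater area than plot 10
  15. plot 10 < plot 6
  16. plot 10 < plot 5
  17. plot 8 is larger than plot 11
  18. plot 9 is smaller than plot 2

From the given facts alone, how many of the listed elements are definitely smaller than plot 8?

Directly below plot 8: plot 10, plot 6, plot 9, plot 3, plot 11.
One step further: plot 5 (6 so far).
Nothing else is reachable below plot 8; 6 in all.

6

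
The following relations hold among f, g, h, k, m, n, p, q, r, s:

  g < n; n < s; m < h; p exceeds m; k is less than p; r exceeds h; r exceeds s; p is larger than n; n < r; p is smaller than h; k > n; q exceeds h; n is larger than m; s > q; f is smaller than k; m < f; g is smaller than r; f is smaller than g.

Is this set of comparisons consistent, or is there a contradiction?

consistent

Every relation is compatible with m < f < g < n < k < p < h < q < s < r; the set is consistent.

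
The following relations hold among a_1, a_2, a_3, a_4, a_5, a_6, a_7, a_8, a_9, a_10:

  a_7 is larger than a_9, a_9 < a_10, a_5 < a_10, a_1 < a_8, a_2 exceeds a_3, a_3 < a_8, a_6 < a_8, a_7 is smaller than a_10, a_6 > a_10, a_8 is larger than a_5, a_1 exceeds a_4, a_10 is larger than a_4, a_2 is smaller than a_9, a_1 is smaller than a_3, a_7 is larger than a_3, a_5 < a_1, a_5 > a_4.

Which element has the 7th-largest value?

a_3

Piecing the relations together gives one ordering: a_4 < a_5 < a_1 < a_3 < a_2 < a_9 < a_7 < a_10 < a_6 < a_8.
Counting 7 from the largest end gives a_3.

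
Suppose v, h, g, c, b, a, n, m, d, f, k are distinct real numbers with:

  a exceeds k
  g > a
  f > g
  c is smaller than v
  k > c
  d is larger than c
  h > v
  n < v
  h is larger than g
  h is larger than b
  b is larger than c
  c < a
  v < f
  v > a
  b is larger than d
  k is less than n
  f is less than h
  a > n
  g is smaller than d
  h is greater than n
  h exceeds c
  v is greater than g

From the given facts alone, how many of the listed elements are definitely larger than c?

9

The elements the relations force above c are k, n, a, g, d, v, b, f, h — no chain reaches any other.
That is 9.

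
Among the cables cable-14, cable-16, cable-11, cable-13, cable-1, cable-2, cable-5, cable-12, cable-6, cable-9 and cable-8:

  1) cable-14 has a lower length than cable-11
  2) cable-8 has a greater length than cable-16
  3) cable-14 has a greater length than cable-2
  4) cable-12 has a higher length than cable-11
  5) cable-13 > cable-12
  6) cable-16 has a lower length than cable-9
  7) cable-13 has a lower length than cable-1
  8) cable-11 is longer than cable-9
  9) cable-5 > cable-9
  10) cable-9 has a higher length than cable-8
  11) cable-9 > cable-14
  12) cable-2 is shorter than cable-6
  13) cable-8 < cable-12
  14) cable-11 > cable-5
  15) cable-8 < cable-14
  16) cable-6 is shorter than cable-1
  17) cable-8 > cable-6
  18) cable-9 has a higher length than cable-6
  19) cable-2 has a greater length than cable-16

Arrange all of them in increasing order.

Each adjacent pair is fixed by a given relation: cable-16 < cable-2; cable-2 < cable-6; cable-6 < cable-8; cable-8 < cable-14; cable-14 < cable-9; cable-9 < cable-5; cable-5 < cable-11; cable-11 < cable-12; cable-12 < cable-13; cable-13 < cable-1. Chaining them end to end gives the full order.

cable-16 < cable-2 < cable-6 < cable-8 < cable-14 < cable-9 < cable-5 < cable-11 < cable-12 < cable-13 < cable-1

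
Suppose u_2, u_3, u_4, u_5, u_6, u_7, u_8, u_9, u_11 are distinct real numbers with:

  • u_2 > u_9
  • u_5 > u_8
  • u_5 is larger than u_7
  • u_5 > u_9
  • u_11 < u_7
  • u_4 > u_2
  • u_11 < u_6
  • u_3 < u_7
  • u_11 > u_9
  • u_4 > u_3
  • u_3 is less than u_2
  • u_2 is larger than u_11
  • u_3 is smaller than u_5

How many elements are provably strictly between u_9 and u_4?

2

The relations place u_9 below u_4. An element lies strictly between them when it is forced above u_9 and also forced below u_4.
Above u_9: {u_11, u_6, u_7, u_5, u_2}. Below u_4: {u_3, u_11, u_2}.
Intersection: {u_11, u_2} — 2.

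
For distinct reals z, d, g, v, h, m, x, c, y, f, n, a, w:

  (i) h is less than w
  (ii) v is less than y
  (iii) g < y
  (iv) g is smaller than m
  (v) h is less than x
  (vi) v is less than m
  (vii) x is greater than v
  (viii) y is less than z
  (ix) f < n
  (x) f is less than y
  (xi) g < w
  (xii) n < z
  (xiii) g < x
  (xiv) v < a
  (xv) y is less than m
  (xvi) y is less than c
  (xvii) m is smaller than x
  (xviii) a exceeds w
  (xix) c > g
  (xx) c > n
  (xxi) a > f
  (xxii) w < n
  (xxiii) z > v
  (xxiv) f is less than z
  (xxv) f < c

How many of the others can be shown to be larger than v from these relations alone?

The elements the relations force above v are y, m, a, z, c, x — no chain reaches any other.
That is 6.

6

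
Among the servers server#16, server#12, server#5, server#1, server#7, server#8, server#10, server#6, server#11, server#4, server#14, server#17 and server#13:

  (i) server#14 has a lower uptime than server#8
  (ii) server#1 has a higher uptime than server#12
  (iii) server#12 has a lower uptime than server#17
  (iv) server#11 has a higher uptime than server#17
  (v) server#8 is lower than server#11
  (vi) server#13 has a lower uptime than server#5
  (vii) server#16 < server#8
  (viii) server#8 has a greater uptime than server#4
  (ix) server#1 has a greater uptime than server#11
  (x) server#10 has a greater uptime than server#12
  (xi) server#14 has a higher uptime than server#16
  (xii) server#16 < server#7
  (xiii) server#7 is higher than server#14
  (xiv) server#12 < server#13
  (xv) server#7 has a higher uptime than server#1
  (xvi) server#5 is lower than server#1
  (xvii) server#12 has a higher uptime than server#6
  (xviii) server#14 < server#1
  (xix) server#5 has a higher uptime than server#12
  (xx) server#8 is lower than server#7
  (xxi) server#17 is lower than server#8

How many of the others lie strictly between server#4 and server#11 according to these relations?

1

The relations place server#4 below server#11. An element lies strictly between them when it is forced above server#4 and also forced below server#11.
Above server#4: {server#8, server#1, server#7}. Below server#11: {server#6, server#16, server#12, server#14, server#17, server#8}.
Intersection: {server#8} — 1.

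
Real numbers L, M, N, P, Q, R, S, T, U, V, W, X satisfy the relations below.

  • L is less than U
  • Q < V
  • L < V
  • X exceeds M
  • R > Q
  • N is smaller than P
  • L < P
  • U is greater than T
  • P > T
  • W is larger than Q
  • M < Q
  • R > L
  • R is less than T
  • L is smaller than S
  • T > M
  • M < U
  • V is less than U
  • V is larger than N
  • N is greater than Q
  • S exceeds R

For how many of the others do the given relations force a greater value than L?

6

From L the given relations immediately reach R, S, V, U, P.
From those, T — 6 in total.
No other element is forced above L by the given relations, so the count is 6.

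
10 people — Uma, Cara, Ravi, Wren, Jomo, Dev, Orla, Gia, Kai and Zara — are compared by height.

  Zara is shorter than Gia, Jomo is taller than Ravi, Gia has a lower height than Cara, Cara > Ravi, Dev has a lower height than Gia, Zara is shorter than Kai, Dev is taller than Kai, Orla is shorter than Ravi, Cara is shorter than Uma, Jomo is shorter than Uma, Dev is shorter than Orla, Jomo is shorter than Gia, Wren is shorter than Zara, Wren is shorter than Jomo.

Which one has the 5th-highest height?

Piecing the relations together gives one ordering: Wren < Zara < Kai < Dev < Orla < Ravi < Jomo < Gia < Cara < Uma.
The 5th largest is Ravi.

Ravi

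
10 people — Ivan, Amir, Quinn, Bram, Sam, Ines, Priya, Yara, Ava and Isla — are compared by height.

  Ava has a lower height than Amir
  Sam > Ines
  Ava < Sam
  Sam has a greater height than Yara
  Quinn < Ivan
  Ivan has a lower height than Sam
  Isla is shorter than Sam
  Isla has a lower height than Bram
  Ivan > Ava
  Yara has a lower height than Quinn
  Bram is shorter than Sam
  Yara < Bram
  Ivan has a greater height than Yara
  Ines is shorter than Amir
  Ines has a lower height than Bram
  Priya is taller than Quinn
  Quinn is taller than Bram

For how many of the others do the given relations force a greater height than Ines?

6

From Ines the given relations immediately reach Bram, Amir, Sam.
From those, Quinn — 4 in total.
From those, Priya, Ivan — 6 in total.
Nothing else is reachable above Ines; 6 in all.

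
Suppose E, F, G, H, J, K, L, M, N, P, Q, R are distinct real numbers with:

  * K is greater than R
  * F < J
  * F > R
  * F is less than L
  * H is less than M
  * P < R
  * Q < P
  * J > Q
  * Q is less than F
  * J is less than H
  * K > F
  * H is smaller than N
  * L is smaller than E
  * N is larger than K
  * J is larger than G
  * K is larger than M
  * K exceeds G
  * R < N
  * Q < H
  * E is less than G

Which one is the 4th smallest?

The consecutive relations fix a unique order: Q < P < R < F < L < E < G < J < H < M < K < N.
The 4th smallest is F.

F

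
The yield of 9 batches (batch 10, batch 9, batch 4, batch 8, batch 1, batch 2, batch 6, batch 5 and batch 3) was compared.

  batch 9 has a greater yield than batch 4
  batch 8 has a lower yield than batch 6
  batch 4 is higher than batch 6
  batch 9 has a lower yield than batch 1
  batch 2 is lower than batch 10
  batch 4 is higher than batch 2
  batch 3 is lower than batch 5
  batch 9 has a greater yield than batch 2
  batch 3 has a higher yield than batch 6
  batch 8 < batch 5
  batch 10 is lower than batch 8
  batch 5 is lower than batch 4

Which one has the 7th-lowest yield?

Chaining the given pairs: batch 2 < batch 10 < batch 8 < batch 6 < batch 3 < batch 5 < batch 4 < batch 9 < batch 1.
The 7th smallest is batch 4.

batch 4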